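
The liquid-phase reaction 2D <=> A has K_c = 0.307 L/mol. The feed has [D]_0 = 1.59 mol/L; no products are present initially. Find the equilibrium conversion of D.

X = 0.378

Let X = conversion of D; extent ξ = 1.59X/2 mol/L.
Concentrations: [D] = 1.59 − 1.59X; [A] = 0.795X.
K_c = [A] / ([D]^2).
Equating to 0.307 L/mol: the physical root is X = 0.378.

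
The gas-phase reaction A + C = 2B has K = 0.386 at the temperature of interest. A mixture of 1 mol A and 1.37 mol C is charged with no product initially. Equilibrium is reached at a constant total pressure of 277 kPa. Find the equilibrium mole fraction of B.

Basis: 1 mol A initially; let X = conversion of A. Extent ξ = X.
At extent ξ: n_A = 1 − X; n_C = 1.37 − X; n_B = 2X.
Since Δν = 0, n_T = 2.37 throughout.
y_i = n_i/n_T, p_i = y_i·P. K = p_B^2 / (p_A p_C).
Equating to 0.386 and solving on 0 < X < 1: X = 0.276.
Then n_B = 0.553, n_T = 2.37, so y_B = 0.233.

y_B = 0.233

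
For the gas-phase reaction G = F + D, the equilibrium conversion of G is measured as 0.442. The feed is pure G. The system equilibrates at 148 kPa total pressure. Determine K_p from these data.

K_p = 35.9 kPa

Basis: 1 mol G initially; let X = conversion of G. Extent ξ = X.
At extent ξ: n_G = 1 − X; n_F = X; n_D = X.
n_T = Σnᵢ = 1 + X.
At X = 0.442: n_G = 0.558, n_F = 0.442, n_D = 0.442, n_T = 1.44.
p_i = (n_i/n_T)·P. K_p = p_F p_D / (p_G) = 35.9 kPa.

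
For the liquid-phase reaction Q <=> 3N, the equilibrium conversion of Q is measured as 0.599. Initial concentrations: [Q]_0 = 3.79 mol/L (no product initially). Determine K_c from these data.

Let X = conversion of Q.
Concentrations: [Q] = 3.79 − 3.79X; [N] = 11.4X.
At X = 0.599: [Q] = 1.52, [N] = 6.81.
K_c = [N]^3 / ([Q]) = 208 (mol/L)^2.

K_c = 208 (mol/L)^2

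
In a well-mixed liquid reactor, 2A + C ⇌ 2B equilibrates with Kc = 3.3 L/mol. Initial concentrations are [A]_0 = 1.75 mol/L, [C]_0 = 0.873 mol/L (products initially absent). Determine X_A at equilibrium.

Let X = conversion of A; extent ξ = 1.75X/2 mol/L.
Concentrations: [A] = 1.75 − 1.75X; [C] = 0.873 − 0.875X; [B] = 1.75X.
Kc = [B]^2 / ([A]^2 [C]).
Solving Kc = 3.3 for X ∈ (0,1): X = 0.536.

X = 0.536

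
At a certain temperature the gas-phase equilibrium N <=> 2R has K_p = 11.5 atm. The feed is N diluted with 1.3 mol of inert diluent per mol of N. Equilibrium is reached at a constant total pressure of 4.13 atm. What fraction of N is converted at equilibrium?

X = 0.741

Basis: 1 mol N initially; let X = conversion of N. Extent ξ = X.
Mole table: n_N = 1 − X; n_R = 2X; n_I = 1.3 (inert).
Total moles n_T = 2.3 + X.
Mole fractions y_i = n_i/n_T; K_p = p_R^2 / (p_N) with p_i = y_i·P.
This yields a degree-2 equation in X; solving on (0,1), X = 0.741.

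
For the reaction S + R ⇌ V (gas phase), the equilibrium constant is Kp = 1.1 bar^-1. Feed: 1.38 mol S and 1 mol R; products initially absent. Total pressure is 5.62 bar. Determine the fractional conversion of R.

Basis: 1 mol R initially; let X = conversion of R. Extent ξ = X.
Mole table: n_S = 1.38 − X; n_R = 1 − X; n_V = X.
Summing: n_T = 2.38 − X.
y_i = n_i/n_T, p_i = y_i·P. Kp = p_V / (p_S p_R).
This yields a degree-2 equation in X; solving on (0,1), X = 0.712.

X = 0.712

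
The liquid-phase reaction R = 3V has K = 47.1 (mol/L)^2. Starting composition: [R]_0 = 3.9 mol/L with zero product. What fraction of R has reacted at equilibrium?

X = 0.408

Let X = conversion of R; extent ξ = 3.9·X mol/L.
Concentrations: [R] = 3.9 − 3.9X; [V] = 11.7X.
K = [V]^3 / ([R]).
This equals 47.1 at X = 0.408 (the root in 0 < X < 1).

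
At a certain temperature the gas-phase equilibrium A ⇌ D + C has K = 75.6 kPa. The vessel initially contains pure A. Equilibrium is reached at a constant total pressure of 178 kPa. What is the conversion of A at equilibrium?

Let X = conversion of A (basis 1 mol A); extent of reaction ξ = X.
At extent ξ: n_A = 1 − X; n_D = X; n_C = X.
Summing: n_T = 1 + X.
With p_i = (n_i/n_T)P, K = p_D p_C / (p_A).
Setting this equal to 75.6 kPa and taking the physical root (0 < X < 1) gives X = 0.546.

X = 0.546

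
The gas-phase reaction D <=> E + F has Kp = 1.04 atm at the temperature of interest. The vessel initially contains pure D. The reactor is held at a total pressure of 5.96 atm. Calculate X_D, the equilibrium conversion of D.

Let X = conversion of D (basis 1 mol D); extent of reaction ξ = X.
Mole table: n_D = 1 − X; n_E = X; n_F = X.
n_T = Σnᵢ = 1 + X.
With p_i = (n_i/n_T)P, Kp = p_E p_F / (p_D).
This yields a degree-2 equation in X; solving on (0,1), X = 0.385.

X = 0.385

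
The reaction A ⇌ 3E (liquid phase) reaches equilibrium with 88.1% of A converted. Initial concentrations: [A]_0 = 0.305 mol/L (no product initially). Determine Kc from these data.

Kc = 14.4 (mol/L)^2

Let X = conversion of A.
Concentrations: [A] = 0.305 − 0.305X; [E] = 0.915X.
At X = 0.881: [A] = 0.0363, [E] = 0.806.
Kc = [E]^3 / ([A]) = 14.4 (mol/L)^2.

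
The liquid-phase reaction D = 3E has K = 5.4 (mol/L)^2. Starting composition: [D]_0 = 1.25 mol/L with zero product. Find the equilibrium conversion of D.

X = 0.420

Let X = conversion of D; extent ξ = 1.25·X mol/L.
Concentrations: [D] = 1.25 − 1.25X; [E] = 3.75X.
K = [E]^3 / ([D]).
Setting equal to 5.4 and solving for X on (0,1) gives X = 0.420.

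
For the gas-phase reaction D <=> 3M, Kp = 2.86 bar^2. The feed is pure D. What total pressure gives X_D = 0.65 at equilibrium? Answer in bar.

P = 0.845 bar

Basis: 1 mol D initially; let X = conversion of D. Extent ξ = X.
Mole table: n_D = 1 − X; n_M = 3X.
Total moles n_T = 1 + 2X.
Kp = p_M^3 / (p_D) with p_i = (n_i/n_T)·P.
At X = 0.65: the mole-fraction product g(X) = Π y_i^ν_i = 4.005. Since Kp = g(X)·P^{2}, P = (Kp/g)^(1/2) = (2.86/4.005)^(1/2) = 0.845 bar.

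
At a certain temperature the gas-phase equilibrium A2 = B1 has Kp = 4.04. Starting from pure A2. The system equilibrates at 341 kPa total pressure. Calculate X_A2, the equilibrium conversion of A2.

X = 0.802

Basis: 1 mol A2 initially; let X = conversion of A2. Extent ξ = X.
Moles: n_A2 = 1 − X; n_B1 = X.
n_T stays at 1 (no change in mole number).
With p_i = (n_i/n_T)P, Kp = p_B1 / (p_A2).
Substituting and setting equal to 4.04 gives a polynomial in X; the root in (0,1) is X = 0.802.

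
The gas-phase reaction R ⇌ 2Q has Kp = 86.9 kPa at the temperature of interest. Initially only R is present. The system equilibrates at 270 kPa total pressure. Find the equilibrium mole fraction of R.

y_R = 0.571

Take 1 mol R as basis and let X be its fractional conversion, so ξ = X.
Mole table: n_R = 1 − X; n_Q = 2X.
Summing: n_T = 1 + X.
Mole fractions y_i = n_i/n_T; Kp = p_Q^2 / (p_R) with p_i = y_i·P.
Equating to 86.9 kPa and solving on 0 < X < 1: X = 0.273.
Then n_R = 0.727, n_T = 1.27, so y_R = 0.571.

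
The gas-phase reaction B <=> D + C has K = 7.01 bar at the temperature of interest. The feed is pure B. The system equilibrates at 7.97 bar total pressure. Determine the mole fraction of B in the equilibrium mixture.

y_B = 0.188

Let X = conversion of B (basis 1 mol B); extent of reaction ξ = X.
At extent ξ: n_B = 1 − X; n_D = X; n_C = X.
Total moles n_T = 1 + X.
y_i = n_i/n_T, p_i = y_i·P. K = p_D p_C / (p_B).
Substituting and setting equal to 7.01 bar gives a polynomial in X; the root in (0,1) is X = 0.684.
Then n_B = 0.316, n_T = 1.68, so y_B = 0.188.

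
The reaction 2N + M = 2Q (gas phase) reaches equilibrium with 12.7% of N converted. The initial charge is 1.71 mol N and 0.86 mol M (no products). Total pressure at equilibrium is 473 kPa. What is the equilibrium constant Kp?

Basis: 1.71 mol N initially; let X = conversion of N. Extent ξ = 0.855X.
Mole table: n_N = 1.71 − 1.71X; n_M = 0.86 − 0.855X; n_Q = 1.71X.
Summing: n_T = 2.57 − 0.855X.
At X = 0.127: n_N = 1.49, n_M = 0.751, n_Q = 0.217, n_T = 2.46.
p_i = (n_i/n_T)·P. Kp = p_Q^2 / (p_N^2 p_M) = 0.000147 kPa^-1.

Kp = 0.000147 kPa^-1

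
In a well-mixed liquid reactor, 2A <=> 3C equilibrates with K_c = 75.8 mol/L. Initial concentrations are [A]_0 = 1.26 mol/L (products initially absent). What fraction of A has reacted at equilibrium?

Let X = conversion of A; extent ξ = 1.26X/2 mol/L.
Concentrations: [A] = 1.26 − 1.26X; [C] = 1.89X.
K_c = [C]^3 / ([A]^2).
Solving K_c = 75.8 for X ∈ (0,1): X = 0.823.

X = 0.823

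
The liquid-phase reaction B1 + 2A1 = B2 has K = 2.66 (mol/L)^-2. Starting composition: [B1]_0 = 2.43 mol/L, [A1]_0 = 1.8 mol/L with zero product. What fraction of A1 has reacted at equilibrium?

X = 0.782

Let X = conversion of A1; extent ξ = 1.8X/2 mol/L.
Concentrations: [B1] = 2.43 − 0.9X; [A1] = 1.8 − 1.8X; [B2] = 0.9X.
K = [B2] / ([B1] [A1]^2).
This equals 2.66 at X = 0.782 (the root in 0 < X < 1).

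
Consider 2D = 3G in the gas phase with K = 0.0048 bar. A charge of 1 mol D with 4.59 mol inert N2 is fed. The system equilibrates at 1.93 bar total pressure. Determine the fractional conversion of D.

X = 0.145

Basis: 1 mol D initially; let X = conversion of D. Extent ξ = 0.5X.
Mole table: n_D = 1 − X; n_G = 1.5X; n_I = 4.59 (inert).
Summing: n_T = 5.59 + 0.5X.
Mole fractions y_i = n_i/n_T; K = p_G^3 / (p_D^2) with p_i = y_i·P.
This yields a degree-3 equation in X; solving on (0,1), X = 0.145.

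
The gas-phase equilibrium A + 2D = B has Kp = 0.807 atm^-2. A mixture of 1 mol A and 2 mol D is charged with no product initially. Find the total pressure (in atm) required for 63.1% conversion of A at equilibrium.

Take 1 mol A as basis and let X be its fractional conversion, so ξ = X.
Mole table: n_A = 1 − X; n_D = 2 − 2X; n_B = X.
Total moles n_T = 3 − 2X.
Kp = p_B / (p_A p_D^2) with p_i = (n_i/n_T)·P.
At X = 0.631: the mole-fraction product g(X) = Π y_i^ν_i = 9.484. Since Kp = g(X)·P^{-2}, P = (g/Kp)^(1/2) = (9.484/0.807)^(1/2) = 3.43 atm.

P = 3.43 atm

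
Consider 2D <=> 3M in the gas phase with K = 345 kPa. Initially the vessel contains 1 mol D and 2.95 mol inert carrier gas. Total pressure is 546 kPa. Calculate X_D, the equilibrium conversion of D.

X = 0.546

Take 1 mol D as basis and let X be its fractional conversion, so ξ = 0.5X.
Species balance: n_D = 1 − X; n_M = 1.5X; n_I = 2.95 (inert).
Total moles n_T = 3.95 + 0.5X.
Mole fractions y_i = n_i/n_T; K = p_M^3 / (p_D^2) with p_i = y_i·P.
Setting this equal to 345 kPa and taking the physical root (0 < X < 1) gives X = 0.546.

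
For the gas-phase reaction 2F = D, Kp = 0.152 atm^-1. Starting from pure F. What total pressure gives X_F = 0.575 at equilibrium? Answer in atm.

P = 7.46 atm

Basis: 1 mol F initially; let X = conversion of F. Extent ξ = 0.5X.
Species balance: n_F = 1 − X; n_D = 0.5X.
Total moles n_T = 1 − 0.5X.
Kp = p_D / (p_F^2) with p_i = (n_i/n_T)·P.
At X = 0.575: the mole-fraction product g(X) = Π y_i^ν_i = 1.134. Since Kp = g(X)·P^{-1}, P = (g/Kp)^(1/1) = (1.134/0.152)^(1/1) = 7.46 atm.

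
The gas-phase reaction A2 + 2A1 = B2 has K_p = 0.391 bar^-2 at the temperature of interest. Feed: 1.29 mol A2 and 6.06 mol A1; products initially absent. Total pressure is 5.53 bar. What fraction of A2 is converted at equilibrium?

Take 1.29 mol A2 as basis and let X be its fractional conversion, so ξ = 1.29X.
Mole table: n_A2 = 1.29 − 1.29X; n_A1 = 6.06 − 2.58X; n_B2 = 1.29X.
Total moles n_T = 7.35 − 2.58X.
With p_i = (n_i/n_T)P, K_p = p_B2 / (p_A2 p_A1^2).
This yields a degree-3 equation in X; solving on (0,1), X = 0.870.

X = 0.870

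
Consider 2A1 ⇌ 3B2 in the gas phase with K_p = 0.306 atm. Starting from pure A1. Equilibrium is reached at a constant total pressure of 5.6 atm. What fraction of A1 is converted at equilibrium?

Basis: 1 mol A1 initially; let X = conversion of A1. Extent ξ = 0.5X.
At extent ξ: n_A1 = 1 − X; n_B2 = 1.5X.
Summing: n_T = 1 + 0.5X.
With p_i = (n_i/n_T)P, K_p = p_B2^3 / (p_A1^2).
This yields a degree-3 equation in X; solving on (0,1), X = 0.222.

X = 0.222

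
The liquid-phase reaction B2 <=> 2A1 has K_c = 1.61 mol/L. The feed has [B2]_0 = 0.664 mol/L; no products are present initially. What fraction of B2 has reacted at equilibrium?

X = 0.532

Let X = conversion of B2; extent ξ = 0.664·X mol/L.
Concentrations: [B2] = 0.664 − 0.664X; [A1] = 1.33X.
K_c = [A1]^2 / ([B2]).
Equating to 1.61 mol/L: the physical root is X = 0.532.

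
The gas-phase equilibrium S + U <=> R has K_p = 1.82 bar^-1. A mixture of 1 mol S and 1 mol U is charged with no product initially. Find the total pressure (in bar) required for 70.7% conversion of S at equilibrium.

P = 5.85 bar

Basis: 1 mol S initially; let X = conversion of S. Extent ξ = X.
Moles: n_S = 1 − X; n_U = 1 − X; n_R = X.
Total moles n_T = 2 − X.
K_p = p_R / (p_S p_U) with p_i = (n_i/n_T)·P.
At X = 0.707: the mole-fraction product g(X) = Π y_i^ν_i = 10.65. Since K_p = g(X)·P^{-1}, P = (g/K_p)^(1/1) = (10.65/1.82)^(1/1) = 5.85 bar.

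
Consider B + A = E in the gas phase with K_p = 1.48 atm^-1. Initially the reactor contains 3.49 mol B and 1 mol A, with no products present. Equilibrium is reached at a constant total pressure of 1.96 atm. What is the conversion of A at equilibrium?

X = 0.681

Let X = conversion of A (basis 1 mol A); extent of reaction ξ = X.
Moles: n_B = 3.49 − X; n_A = 1 − X; n_E = X.
Total moles n_T = 4.49 − X.
Mole fractions y_i = n_i/n_T; K_p = p_E / (p_B p_A) with p_i = y_i·P.
Substituting and setting equal to 1.48 atm^-1 gives a polynomial in X; the root in (0,1) is X = 0.681.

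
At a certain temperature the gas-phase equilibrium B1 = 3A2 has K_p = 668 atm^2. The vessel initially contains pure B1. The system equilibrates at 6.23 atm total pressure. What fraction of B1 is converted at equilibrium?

X = 0.864

Basis: 1 mol B1 initially; let X = conversion of B1. Extent ξ = X.
Mole table: n_B1 = 1 − X; n_A2 = 3X.
Total moles n_T = 1 + 2X.
y_i = n_i/n_T, p_i = y_i·P. K_p = p_A2^3 / (p_B1).
Substituting and setting equal to 668 atm^2 gives a polynomial in X; the root in (0,1) is X = 0.864.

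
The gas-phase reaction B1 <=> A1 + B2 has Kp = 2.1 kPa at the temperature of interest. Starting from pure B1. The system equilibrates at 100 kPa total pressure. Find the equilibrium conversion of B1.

X = 0.143

Take 1 mol B1 as basis and let X be its fractional conversion, so ξ = X.
Species balance: n_B1 = 1 − X; n_A1 = X; n_B2 = X.
n_T = Σnᵢ = 1 + X.
Mole fractions y_i = n_i/n_T; Kp = p_A1 p_B2 / (p_B1) with p_i = y_i·P.
Substituting and setting equal to 2.1 kPa gives a polynomial in X; the root in (0,1) is X = 0.143.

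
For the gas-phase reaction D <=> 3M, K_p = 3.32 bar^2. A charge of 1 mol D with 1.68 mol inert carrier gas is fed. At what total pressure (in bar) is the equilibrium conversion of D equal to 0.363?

Let X = conversion of D (basis 1 mol D); extent of reaction ξ = X.
At extent ξ: n_D = 1 − X; n_M = 3X; n_I = 1.68 (inert).
Total moles n_T = 2.68 + 2X.
K_p = p_M^3 / (p_D) with p_i = (n_i/n_T)·P.
At X = 0.363: the mole-fraction product g(X) = Π y_i^ν_i = 0.1748. Since K_p = g(X)·P^{2}, P = (K_p/g)^(1/2) = (3.32/0.1748)^(1/2) = 4.36 bar.

P = 4.36 bar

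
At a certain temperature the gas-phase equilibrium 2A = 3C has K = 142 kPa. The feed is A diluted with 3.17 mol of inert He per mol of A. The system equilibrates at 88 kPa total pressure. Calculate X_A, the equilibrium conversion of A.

Let X = conversion of A (basis 1 mol A); extent of reaction ξ = 0.5X.
At extent ξ: n_A = 1 − X; n_C = 1.5X; n_I = 3.17 (inert).
n_T = Σnᵢ = 4.17 + 0.5X.
With p_i = (n_i/n_T)P, K = p_C^3 / (p_A^2).
Substituting and setting equal to 142 kPa gives a polynomial in X; the root in (0,1) is X = 0.646.

X = 0.646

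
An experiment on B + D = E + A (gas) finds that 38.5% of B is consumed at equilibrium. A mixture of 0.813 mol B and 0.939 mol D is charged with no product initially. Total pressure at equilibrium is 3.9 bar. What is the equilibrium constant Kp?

Take 0.813 mol B as basis and let X be its fractional conversion, so ξ = 0.813X.
Species balance: n_B = 0.813 − 0.813X; n_D = 0.939 − 0.813X; n_E = 0.813X; n_A = 0.813X.
Total moles n_T = 1.75 (Δν = 0, constant).
At X = 0.385: n_B = 0.5, n_D = 0.626, n_E = 0.313, n_A = 0.313, n_T = 1.75.
p_i = (n_i/n_T)·P. Kp = p_E p_A / (p_B p_D) = 0.313.

Kp = 0.313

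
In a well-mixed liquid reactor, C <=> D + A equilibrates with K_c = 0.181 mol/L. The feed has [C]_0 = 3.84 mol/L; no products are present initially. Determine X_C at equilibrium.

Let X = conversion of C; extent ξ = 3.84·X mol/L.
Concentrations: [C] = 3.84 − 3.84X; [D] = 3.84X; [A] = 3.84X.
K_c = [D] [A] / ([C]).
Setting equal to 0.181 and solving for X on (0,1) gives X = 0.195.

X = 0.195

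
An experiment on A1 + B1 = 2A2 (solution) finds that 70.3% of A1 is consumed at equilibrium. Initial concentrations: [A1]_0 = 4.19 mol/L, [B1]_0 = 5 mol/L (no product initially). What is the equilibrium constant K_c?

K_c = 13.6

Let X = conversion of A1.
Concentrations: [A1] = 4.19 − 4.19X; [B1] = 5 − 4.19X; [A2] = 8.38X.
At X = 0.703: [A1] = 1.24, [B1] = 2.05, [A2] = 5.89.
K_c = [A2]^2 / ([A1] [B1]) = 13.6.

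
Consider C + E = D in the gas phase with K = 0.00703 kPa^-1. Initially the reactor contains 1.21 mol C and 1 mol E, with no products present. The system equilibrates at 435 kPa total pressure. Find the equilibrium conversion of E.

Basis: 1 mol E initially; let X = conversion of E. Extent ξ = X.
At extent ξ: n_C = 1.21 − X; n_E = 1 − X; n_D = X.
n_T = Σnᵢ = 2.21 − X.
y_i = n_i/n_T, p_i = y_i·P. K = p_D / (p_C p_E).
Substituting and setting equal to 0.00703 kPa^-1 gives a polynomial in X; the root in (0,1) is X = 0.549.

X = 0.549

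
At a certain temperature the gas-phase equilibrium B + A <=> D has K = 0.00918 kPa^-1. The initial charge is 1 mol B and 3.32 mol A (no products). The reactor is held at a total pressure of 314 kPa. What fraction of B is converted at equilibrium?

Take 1 mol B as basis and let X be its fractional conversion, so ξ = X.
Moles: n_B = 1 − X; n_A = 3.32 − X; n_D = X.
n_T = Σnᵢ = 4.32 − X.
Mole fractions y_i = n_i/n_T; K = p_D / (p_B p_A) with p_i = y_i·P.
Equating to 0.00918 kPa^-1 and solving on 0 < X < 1: X = 0.677.

X = 0.677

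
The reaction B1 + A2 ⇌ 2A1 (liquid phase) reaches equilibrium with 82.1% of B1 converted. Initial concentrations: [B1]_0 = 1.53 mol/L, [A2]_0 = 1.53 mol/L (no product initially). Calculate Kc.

Let X = conversion of B1.
Concentrations: [B1] = 1.53 − 1.53X; [A2] = 1.53 − 1.53X; [A1] = 3.06X.
At X = 0.821: [B1] = 0.274, [A2] = 0.274, [A1] = 2.51.
Kc = [A1]^2 / ([B1] [A2]) = 84.1.

Kc = 84.1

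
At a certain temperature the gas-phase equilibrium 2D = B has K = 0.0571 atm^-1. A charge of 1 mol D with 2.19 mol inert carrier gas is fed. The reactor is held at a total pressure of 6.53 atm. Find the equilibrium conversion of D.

Basis: 1 mol D initially; let X = conversion of D. Extent ξ = 0.5X.
Mole table: n_D = 1 − X; n_B = 0.5X; n_I = 2.19 (inert).
Summing: n_T = 3.19 − 0.5X.
Mole fractions y_i = n_i/n_T; K = p_B / (p_D^2) with p_i = y_i·P.
Setting this equal to 0.0571 atm^-1 and taking the physical root (0 < X < 1) gives X = 0.167.

X = 0.167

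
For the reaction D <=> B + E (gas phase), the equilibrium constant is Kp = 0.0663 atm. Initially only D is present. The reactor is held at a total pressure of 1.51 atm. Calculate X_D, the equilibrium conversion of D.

Basis: 1 mol D initially; let X = conversion of D. Extent ξ = X.
Mole table: n_D = 1 − X; n_B = X; n_E = X.
Total moles n_T = 1 + X.
With p_i = (n_i/n_T)P, Kp = p_B p_E / (p_D).
Substituting and setting equal to 0.0663 atm gives a polynomial in X; the root in (0,1) is X = 0.205.

X = 0.205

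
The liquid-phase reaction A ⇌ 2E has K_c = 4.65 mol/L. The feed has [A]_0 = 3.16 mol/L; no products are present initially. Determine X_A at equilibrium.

X = 0.450

Let X = conversion of A; extent ξ = 3.16·X mol/L.
Concentrations: [A] = 3.16 − 3.16X; [E] = 6.32X.
K_c = [E]^2 / ([A]).
Setting equal to 4.65 and solving for X on (0,1) gives X = 0.450.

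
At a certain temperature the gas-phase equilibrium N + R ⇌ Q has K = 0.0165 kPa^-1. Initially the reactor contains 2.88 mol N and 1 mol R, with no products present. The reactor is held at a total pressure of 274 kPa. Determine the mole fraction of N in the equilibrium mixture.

Let X = conversion of R (basis 1 mol R); extent of reaction ξ = X.
Moles: n_N = 2.88 − X; n_R = 1 − X; n_Q = X.
Summing: n_T = 3.88 − X.
y_i = n_i/n_T, p_i = y_i·P. K = p_Q / (p_N p_R).
Substituting and setting equal to 0.0165 kPa^-1 gives a polynomial in X; the root in (0,1) is X = 0.755.
Then n_N = 2.13, n_T = 3.13, so y_N = 0.680.

y_N = 0.680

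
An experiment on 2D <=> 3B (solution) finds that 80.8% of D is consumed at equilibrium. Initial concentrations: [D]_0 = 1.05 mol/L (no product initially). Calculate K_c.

Let X = conversion of D.
Concentrations: [D] = 1.05 − 1.05X; [B] = 1.58X.
At X = 0.808: [D] = 0.202, [B] = 1.27.
K_c = [B]^3 / ([D]^2) = 50.7 mol/L.

K_c = 50.7 mol/L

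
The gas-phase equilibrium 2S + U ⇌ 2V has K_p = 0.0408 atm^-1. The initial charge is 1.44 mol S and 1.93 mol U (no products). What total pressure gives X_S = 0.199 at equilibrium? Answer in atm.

P = 2.73 atm

Basis: 1.44 mol S initially; let X = conversion of S. Extent ξ = 0.72X.
Moles: n_S = 1.44 − 1.44X; n_U = 1.93 − 0.72X; n_V = 1.44X.
Total moles n_T = 3.37 − 0.72X.
K_p = p_V^2 / (p_S^2 p_U) with p_i = (n_i/n_T)·P.
At X = 0.199: the mole-fraction product g(X) = Π y_i^ν_i = 0.1115. Since K_p = g(X)·P^{-1}, P = (g/K_p)^(1/1) = (0.1115/0.0408)^(1/1) = 2.73 atm.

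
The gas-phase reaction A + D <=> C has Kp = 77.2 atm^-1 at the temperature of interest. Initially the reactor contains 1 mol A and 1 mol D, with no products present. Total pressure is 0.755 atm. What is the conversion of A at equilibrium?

X = 0.870

Let X = conversion of A (basis 1 mol A); extent of reaction ξ = X.
Moles: n_A = 1 − X; n_D = 1 − X; n_C = X.
Total moles n_T = 2 − X.
Mole fractions y_i = n_i/n_T; Kp = p_C / (p_A p_D) with p_i = y_i·P.
This yields a degree-2 equation in X; solving on (0,1), X = 0.870.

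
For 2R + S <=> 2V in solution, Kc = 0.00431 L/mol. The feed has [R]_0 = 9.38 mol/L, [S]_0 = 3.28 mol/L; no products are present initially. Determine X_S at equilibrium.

Let X = conversion of S; extent ξ = 3.28·X mol/L.
Concentrations: [R] = 9.38 − 6.56X; [S] = 3.28 − 3.28X; [V] = 6.56X.
Kc = [V]^2 / ([R]^2 [S]).
Equating to 0.00431 L/mol: the physical root is X = 0.142.

X = 0.142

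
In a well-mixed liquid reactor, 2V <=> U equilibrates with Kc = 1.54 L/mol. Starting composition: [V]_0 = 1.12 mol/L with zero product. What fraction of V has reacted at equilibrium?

X = 0.587

Let X = conversion of V; extent ξ = 1.12X/2 mol/L.
Concentrations: [V] = 1.12 − 1.12X; [U] = 0.56X.
Kc = [U] / ([V]^2).
Solving Kc = 1.54 for X ∈ (0,1): X = 0.587.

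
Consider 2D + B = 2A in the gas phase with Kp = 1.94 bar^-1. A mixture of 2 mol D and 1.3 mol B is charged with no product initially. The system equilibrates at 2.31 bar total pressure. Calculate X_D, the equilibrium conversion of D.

X = 0.528

Let X = conversion of D (basis 2 mol D); extent of reaction ξ = X.
Moles: n_D = 2 − 2X; n_B = 1.3 − X; n_A = 2X.
Summing: n_T = 3.3 − X.
y_i = n_i/n_T, p_i = y_i·P. Kp = p_A^2 / (p_D^2 p_B).
Equating to 1.94 bar^-1 and solving on 0 < X < 1: X = 0.528.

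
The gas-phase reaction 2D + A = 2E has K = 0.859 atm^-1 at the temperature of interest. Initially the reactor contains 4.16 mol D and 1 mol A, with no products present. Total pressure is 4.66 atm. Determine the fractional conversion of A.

X = 0.706

Let X = conversion of A (basis 1 mol A); extent of reaction ξ = X.
Moles: n_D = 4.16 − 2X; n_A = 1 − X; n_E = 2X.
n_T = Σnᵢ = 5.16 − X.
Mole fractions y_i = n_i/n_T; K = p_E^2 / (p_D^2 p_A) with p_i = y_i·P.
Substituting and setting equal to 0.859 atm^-1 gives a polynomial in X; the root in (0,1) is X = 0.706.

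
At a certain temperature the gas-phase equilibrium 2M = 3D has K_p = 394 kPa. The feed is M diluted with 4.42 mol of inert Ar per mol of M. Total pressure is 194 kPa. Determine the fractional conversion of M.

X = 0.691

Basis: 1 mol M initially; let X = conversion of M. Extent ξ = 0.5X.
Species balance: n_M = 1 − X; n_D = 1.5X; n_I = 4.42 (inert).
n_T = Σnᵢ = 5.42 + 0.5X.
Mole fractions y_i = n_i/n_T; K_p = p_D^3 / (p_M^2) with p_i = y_i·P.
Equating to 394 kPa and solving on 0 < X < 1: X = 0.691.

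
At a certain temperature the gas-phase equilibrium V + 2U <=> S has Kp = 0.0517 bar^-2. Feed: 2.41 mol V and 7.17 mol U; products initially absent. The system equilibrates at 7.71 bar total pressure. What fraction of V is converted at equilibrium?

X = 0.564

Basis: 2.41 mol V initially; let X = conversion of V. Extent ξ = 2.41X.
Mole table: n_V = 2.41 − 2.41X; n_U = 7.17 − 4.82X; n_S = 2.41X.
Summing: n_T = 9.58 − 4.82X.
With p_i = (n_i/n_T)P, Kp = p_S / (p_V p_U^2).
This yields a degree-3 equation in X; solving on (0,1), X = 0.564.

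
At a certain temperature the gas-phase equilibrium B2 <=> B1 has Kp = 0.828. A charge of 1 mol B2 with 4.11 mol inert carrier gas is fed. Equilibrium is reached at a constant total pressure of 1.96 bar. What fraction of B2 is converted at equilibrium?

X = 0.453

Basis: 1 mol B2 initially; let X = conversion of B2. Extent ξ = X.
At extent ξ: n_B2 = 1 − X; n_B1 = X; n_I = 4.11 (inert).
Since Δν = 0, n_T = 5.11 throughout.
Mole fractions y_i = n_i/n_T; Kp = p_B1 / (p_B2) with p_i = y_i·P.
Equating to 0.828 and solving on 0 < X < 1: X = 0.453.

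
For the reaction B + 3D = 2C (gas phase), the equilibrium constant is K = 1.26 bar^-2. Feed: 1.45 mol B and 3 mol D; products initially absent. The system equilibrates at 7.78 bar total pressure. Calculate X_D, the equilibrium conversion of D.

X = 0.759

Basis: 3 mol D initially; let X = conversion of D. Extent ξ = X.
Moles: n_B = 1.45 − X; n_D = 3 − 3X; n_C = 2X.
Total moles n_T = 4.45 − 2X.
y_i = n_i/n_T, p_i = y_i·P. K = p_C^2 / (p_B p_D^3).
Substituting and setting equal to 1.26 bar^-2 gives a polynomial in X; the root in (0,1) is X = 0.759.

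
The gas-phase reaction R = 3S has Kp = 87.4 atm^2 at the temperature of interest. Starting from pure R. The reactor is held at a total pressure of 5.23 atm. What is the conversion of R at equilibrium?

Let X = conversion of R (basis 1 mol R); extent of reaction ξ = X.
Mole table: n_R = 1 − X; n_S = 3X.
Total moles n_T = 1 + 2X.
y_i = n_i/n_T, p_i = y_i·P. Kp = p_S^3 / (p_R).
This yields a degree-3 equation in X; solving on (0,1), X = 0.610.

X = 0.610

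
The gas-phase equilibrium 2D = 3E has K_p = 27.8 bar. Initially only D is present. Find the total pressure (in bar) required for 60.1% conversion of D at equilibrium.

Basis: 1 mol D initially; let X = conversion of D. Extent ξ = 0.5X.
Mole table: n_D = 1 − X; n_E = 1.5X.
n_T = Σnᵢ = 1 + 0.5X.
K_p = p_E^3 / (p_D^2) with p_i = (n_i/n_T)·P.
At X = 0.601: the mole-fraction product g(X) = Π y_i^ν_i = 3.539. Since K_p = g(X)·P^{1}, P = (K_p/g)^(1/1) = (27.8/3.539)^(1/1) = 7.86 bar.

P = 7.86 bar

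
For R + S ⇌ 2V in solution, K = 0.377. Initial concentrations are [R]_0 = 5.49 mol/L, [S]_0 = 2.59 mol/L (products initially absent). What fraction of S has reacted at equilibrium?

X = 0.335

Let X = conversion of S; extent ξ = 2.59·X mol/L.
Concentrations: [R] = 5.49 − 2.59X; [S] = 2.59 − 2.59X; [V] = 5.18X.
K = [V]^2 / ([R] [S]).
Solving K = 0.377 for X ∈ (0,1): X = 0.335.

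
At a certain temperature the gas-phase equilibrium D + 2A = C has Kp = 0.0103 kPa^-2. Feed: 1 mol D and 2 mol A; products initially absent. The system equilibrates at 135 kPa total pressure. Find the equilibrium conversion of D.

X = 0.878

Basis: 1 mol D initially; let X = conversion of D. Extent ξ = X.
Species balance: n_D = 1 − X; n_A = 2 − 2X; n_C = X.
Total moles n_T = 3 − 2X.
With p_i = (n_i/n_T)P, Kp = p_C / (p_D p_A^2).
Equating to 0.0103 kPa^-2 and solving on 0 < X < 1: X = 0.878.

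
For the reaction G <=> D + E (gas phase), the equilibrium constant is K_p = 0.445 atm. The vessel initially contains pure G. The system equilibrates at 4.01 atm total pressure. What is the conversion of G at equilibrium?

Take 1 mol G as basis and let X be its fractional conversion, so ξ = X.
Moles: n_G = 1 − X; n_D = X; n_E = X.
n_T = Σnᵢ = 1 + X.
y_i = n_i/n_T, p_i = y_i·P. K_p = p_D p_E / (p_G).
Substituting and setting equal to 0.445 atm gives a polynomial in X; the root in (0,1) is X = 0.316.

X = 0.316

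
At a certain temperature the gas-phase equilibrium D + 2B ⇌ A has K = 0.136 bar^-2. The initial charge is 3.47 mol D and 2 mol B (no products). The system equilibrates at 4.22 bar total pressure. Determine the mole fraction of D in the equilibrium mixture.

y_D = 0.660

Let X = conversion of B (basis 2 mol B); extent of reaction ξ = X.
At extent ξ: n_D = 3.47 − X; n_B = 2 − 2X; n_A = X.
Total moles n_T = 5.47 − 2X.
y_i = n_i/n_T, p_i = y_i·P. K = p_A / (p_D p_B^2).
This yields a degree-3 equation in X; solving on (0,1), X = 0.439.
Then n_D = 3.03, n_T = 4.59, so y_D = 0.660.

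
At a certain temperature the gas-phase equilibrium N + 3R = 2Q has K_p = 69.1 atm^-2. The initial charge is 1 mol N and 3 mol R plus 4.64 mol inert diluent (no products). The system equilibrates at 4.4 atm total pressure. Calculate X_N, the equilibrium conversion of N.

Basis: 1 mol N initially; let X = conversion of N. Extent ξ = X.
At extent ξ: n_N = 1 − X; n_R = 3 − 3X; n_Q = 2X; n_I = 4.64 (inert).
n_T = Σnᵢ = 8.64 − 2X.
Mole fractions y_i = n_i/n_T; K_p = p_Q^2 / (p_N p_R^3) with p_i = y_i·P.
Equating to 69.1 atm^-2 and solving on 0 < X < 1: X = 0.761.

X = 0.761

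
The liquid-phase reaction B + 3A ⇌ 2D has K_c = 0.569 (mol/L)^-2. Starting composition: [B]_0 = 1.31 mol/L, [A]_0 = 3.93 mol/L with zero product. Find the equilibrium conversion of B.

Let X = conversion of B; extent ξ = 1.31·X mol/L.
Concentrations: [B] = 1.31 − 1.31X; [A] = 3.93 − 3.93X; [D] = 2.62X.
K_c = [D]^2 / ([B] [A]^3).
Setting equal to 0.569 and solving for X on (0,1) gives X = 0.541.

X = 0.541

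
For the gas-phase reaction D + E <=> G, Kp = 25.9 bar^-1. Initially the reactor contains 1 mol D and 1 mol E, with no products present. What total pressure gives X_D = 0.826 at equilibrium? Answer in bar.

Basis: 1 mol D initially; let X = conversion of D. Extent ξ = X.
Moles: n_D = 1 − X; n_E = 1 − X; n_G = X.
Total moles n_T = 2 − X.
Kp = p_G / (p_D p_E) with p_i = (n_i/n_T)·P.
At X = 0.826: the mole-fraction product g(X) = Π y_i^ν_i = 32.03. Since Kp = g(X)·P^{-1}, P = (g/Kp)^(1/1) = (32.03/25.9)^(1/1) = 1.24 bar.

P = 1.24 bar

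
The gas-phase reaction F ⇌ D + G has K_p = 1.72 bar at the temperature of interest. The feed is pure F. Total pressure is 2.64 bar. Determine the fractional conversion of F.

X = 0.628

Take 1 mol F as basis and let X be its fractional conversion, so ξ = X.
Mole table: n_F = 1 − X; n_D = X; n_G = X.
Summing: n_T = 1 + X.
y_i = n_i/n_T, p_i = y_i·P. K_p = p_D p_G / (p_F).
Substituting and setting equal to 1.72 bar gives a polynomial in X; the root in (0,1) is X = 0.628.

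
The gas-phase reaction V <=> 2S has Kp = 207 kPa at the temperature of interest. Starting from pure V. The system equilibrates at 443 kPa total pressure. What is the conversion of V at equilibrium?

X = 0.323

Take 1 mol V as basis and let X be its fractional conversion, so ξ = X.
At extent ξ: n_V = 1 − X; n_S = 2X.
n_T = Σnᵢ = 1 + X.
With p_i = (n_i/n_T)P, Kp = p_S^2 / (p_V).
This yields a degree-2 equation in X; solving on (0,1), X = 0.323.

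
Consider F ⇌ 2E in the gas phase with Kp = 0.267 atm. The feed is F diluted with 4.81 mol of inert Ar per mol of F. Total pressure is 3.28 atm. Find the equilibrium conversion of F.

Let X = conversion of F (basis 1 mol F); extent of reaction ξ = X.
At extent ξ: n_F = 1 − X; n_E = 2X; n_I = 4.81 (inert).
Summing: n_T = 5.81 + X.
Mole fractions y_i = n_i/n_T; Kp = p_E^2 / (p_F) with p_i = y_i·P.
Equating to 0.267 atm and solving on 0 < X < 1: X = 0.296.

X = 0.296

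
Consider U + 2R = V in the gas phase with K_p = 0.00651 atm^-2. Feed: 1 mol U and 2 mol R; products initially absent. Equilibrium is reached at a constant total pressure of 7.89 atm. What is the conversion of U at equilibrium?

X = 0.140

Basis: 1 mol U initially; let X = conversion of U. Extent ξ = X.
Mole table: n_U = 1 − X; n_R = 2 − 2X; n_V = X.
n_T = Σnᵢ = 3 − 2X.
With p_i = (n_i/n_T)P, K_p = p_V / (p_U p_R^2).
Equating to 0.00651 atm^-2 and solving on 0 < X < 1: X = 0.140.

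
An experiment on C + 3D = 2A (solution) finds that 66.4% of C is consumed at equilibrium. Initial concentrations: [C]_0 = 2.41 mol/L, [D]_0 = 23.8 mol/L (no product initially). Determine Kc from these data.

Let X = conversion of C.
Concentrations: [C] = 2.41 − 2.41X; [D] = 23.8 − 7.23X; [A] = 4.82X.
At X = 0.664: [C] = 0.81, [D] = 19, [A] = 3.2.
Kc = [A]^2 / ([C] [D]^3) = 0.00184 (mol/L)^-2.

Kc = 0.00184 (mol/L)^-2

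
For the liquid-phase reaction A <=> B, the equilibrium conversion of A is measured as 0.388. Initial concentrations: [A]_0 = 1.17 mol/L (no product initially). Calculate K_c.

Let X = conversion of A.
Concentrations: [A] = 1.17 − 1.17X; [B] = 1.17X.
At X = 0.388: [A] = 0.716, [B] = 0.454.
K_c = [B] / ([A]) = 0.634.

K_c = 0.634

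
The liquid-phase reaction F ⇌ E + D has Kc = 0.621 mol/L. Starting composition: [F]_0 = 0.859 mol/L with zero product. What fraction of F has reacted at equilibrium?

X = 0.562

Let X = conversion of F; extent ξ = 0.859·X mol/L.
Concentrations: [F] = 0.859 − 0.859X; [E] = 0.859X; [D] = 0.859X.
Kc = [E] [D] / ([F]).
Setting equal to 0.621 and solving for X on (0,1) gives X = 0.562.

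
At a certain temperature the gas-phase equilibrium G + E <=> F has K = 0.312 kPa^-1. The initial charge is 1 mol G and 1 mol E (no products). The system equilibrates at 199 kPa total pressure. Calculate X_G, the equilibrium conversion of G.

X = 0.874

Basis: 1 mol G initially; let X = conversion of G. Extent ξ = X.
Species balance: n_G = 1 − X; n_E = 1 − X; n_F = X.
Summing: n_T = 2 − X.
With p_i = (n_i/n_T)P, K = p_F / (p_G p_E).
This yields a degree-2 equation in X; solving on (0,1), X = 0.874.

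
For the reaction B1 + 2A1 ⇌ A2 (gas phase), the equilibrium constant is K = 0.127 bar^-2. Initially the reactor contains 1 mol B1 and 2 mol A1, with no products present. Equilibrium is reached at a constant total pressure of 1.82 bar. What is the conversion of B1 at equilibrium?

X = 0.144

Basis: 1 mol B1 initially; let X = conversion of B1. Extent ξ = X.
At extent ξ: n_B1 = 1 − X; n_A1 = 2 − 2X; n_A2 = X.
Summing: n_T = 3 − 2X.
y_i = n_i/n_T, p_i = y_i·P. K = p_A2 / (p_B1 p_A1^2).
Equating to 0.127 bar^-2 and solving on 0 < X < 1: X = 0.144.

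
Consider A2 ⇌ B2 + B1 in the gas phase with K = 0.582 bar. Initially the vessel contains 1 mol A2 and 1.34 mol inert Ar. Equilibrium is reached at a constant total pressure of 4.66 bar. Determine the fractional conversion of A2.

X = 0.441

Take 1 mol A2 as basis and let X be its fractional conversion, so ξ = X.
Mole table: n_A2 = 1 − X; n_B2 = X; n_B1 = X; n_I = 1.34 (inert).
Summing: n_T = 2.34 + X.
Mole fractions y_i = n_i/n_T; K = p_B2 p_B1 / (p_A2) with p_i = y_i·P.
This yields a degree-2 equation in X; solving on (0,1), X = 0.441.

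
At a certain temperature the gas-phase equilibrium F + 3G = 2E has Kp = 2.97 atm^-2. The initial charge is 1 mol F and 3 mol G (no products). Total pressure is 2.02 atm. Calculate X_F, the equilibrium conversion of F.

Let X = conversion of F (basis 1 mol F); extent of reaction ξ = X.
Species balance: n_F = 1 − X; n_G = 3 − 3X; n_E = 2X.
Total moles n_T = 4 − 2X.
Mole fractions y_i = n_i/n_T; Kp = p_E^2 / (p_F p_G^3) with p_i = y_i·P.
Substituting and setting equal to 2.97 atm^-2 gives a polynomial in X; the root in (0,1) is X = 0.574.

X = 0.574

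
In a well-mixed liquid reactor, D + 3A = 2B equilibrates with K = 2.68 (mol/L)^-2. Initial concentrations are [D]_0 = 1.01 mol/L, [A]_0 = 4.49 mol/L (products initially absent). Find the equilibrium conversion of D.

Let X = conversion of D; extent ξ = 1.01·X mol/L.
Concentrations: [D] = 1.01 − 1.01X; [A] = 4.49 − 3.03X; [B] = 2.02X.
K = [B]^2 / ([D] [A]^3).
Setting equal to 2.68 and solving for X on (0,1) gives X = 0.848.

X = 0.848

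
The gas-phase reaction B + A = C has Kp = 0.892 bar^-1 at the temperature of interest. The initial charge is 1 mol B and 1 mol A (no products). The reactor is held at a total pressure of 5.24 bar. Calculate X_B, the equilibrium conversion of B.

Basis: 1 mol B initially; let X = conversion of B. Extent ξ = X.
Moles: n_B = 1 − X; n_A = 1 − X; n_C = X.
n_T = Σnᵢ = 2 − X.
Mole fractions y_i = n_i/n_T; Kp = p_C / (p_B p_A) with p_i = y_i·P.
Equating to 0.892 bar^-1 and solving on 0 < X < 1: X = 0.580.

X = 0.580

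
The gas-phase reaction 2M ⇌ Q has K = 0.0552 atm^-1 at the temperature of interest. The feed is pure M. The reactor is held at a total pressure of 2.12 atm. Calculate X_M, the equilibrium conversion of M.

Let X = conversion of M (basis 1 mol M); extent of reaction ξ = 0.5X.
At extent ξ: n_M = 1 − X; n_Q = 0.5X.
Total moles n_T = 1 − 0.5X.
Mole fractions y_i = n_i/n_T; K = p_Q / (p_M^2) with p_i = y_i·P.
This yields a degree-2 equation in X; solving on (0,1), X = 0.175.

X = 0.175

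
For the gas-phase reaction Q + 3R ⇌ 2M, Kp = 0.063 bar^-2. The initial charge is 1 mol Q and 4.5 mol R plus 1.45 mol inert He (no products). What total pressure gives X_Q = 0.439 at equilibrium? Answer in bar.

Take 1 mol Q as basis and let X be its fractional conversion, so ξ = X.
Species balance: n_Q = 1 − X; n_R = 4.5 − 3X; n_M = 2X; n_I = 1.45 (inert).
n_T = Σnᵢ = 6.95 − 2X.
Kp = p_M^2 / (p_Q p_R^3) with p_i = (n_i/n_T)·P.
At X = 0.439: the mole-fraction product g(X) = Π y_i^ν_i = 1.571. Since Kp = g(X)·P^{-2}, P = (g/Kp)^(1/2) = (1.571/0.063)^(1/2) = 4.99 bar.

P = 4.99 bar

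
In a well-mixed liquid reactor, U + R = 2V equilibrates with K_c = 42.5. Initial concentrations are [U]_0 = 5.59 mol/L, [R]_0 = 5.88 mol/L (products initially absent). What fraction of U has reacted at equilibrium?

Let X = conversion of U; extent ξ = 5.59·X mol/L.
Concentrations: [U] = 5.59 − 5.59X; [R] = 5.88 − 5.59X; [V] = 11.2X.
K_c = [V]^2 / ([U] [R]).
Solving K_c = 42.5 for X ∈ (0,1): X = 0.784.

X = 0.784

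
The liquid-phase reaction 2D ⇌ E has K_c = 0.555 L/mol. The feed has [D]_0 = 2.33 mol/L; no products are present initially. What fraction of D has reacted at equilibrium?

Let X = conversion of D; extent ξ = 2.33X/2 mol/L.
Concentrations: [D] = 2.33 − 2.33X; [E] = 1.17X.
K_c = [E] / ([D]^2).
Equating to 0.555 L/mol: the physical root is X = 0.542.

X = 0.542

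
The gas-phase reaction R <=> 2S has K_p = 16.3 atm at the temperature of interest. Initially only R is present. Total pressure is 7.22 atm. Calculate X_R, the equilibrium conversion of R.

X = 0.601

Take 1 mol R as basis and let X be its fractional conversion, so ξ = X.
Mole table: n_R = 1 − X; n_S = 2X.
Total moles n_T = 1 + X.
y_i = n_i/n_T, p_i = y_i·P. K_p = p_S^2 / (p_R).
Setting this equal to 16.3 atm and taking the physical root (0 < X < 1) gives X = 0.601.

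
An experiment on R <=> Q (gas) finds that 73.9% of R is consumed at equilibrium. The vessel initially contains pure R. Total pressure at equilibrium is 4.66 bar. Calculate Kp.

Kp = 2.83

Let X = conversion of R (basis 1 mol R); extent of reaction ξ = X.
At extent ξ: n_R = 1 − X; n_Q = X.
Total moles n_T = 1 (Δν = 0, constant).
At X = 0.739: n_R = 0.261, n_Q = 0.739, n_T = 1.
p_i = (n_i/n_T)·P. Kp = p_Q / (p_R) = 2.83.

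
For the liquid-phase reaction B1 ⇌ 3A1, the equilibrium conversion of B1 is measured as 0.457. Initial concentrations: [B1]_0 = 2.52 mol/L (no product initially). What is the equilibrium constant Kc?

Kc = 30.1 (mol/L)^2

Let X = conversion of B1.
Concentrations: [B1] = 2.52 − 2.52X; [A1] = 7.56X.
At X = 0.457: [B1] = 1.37, [A1] = 3.45.
Kc = [A1]^3 / ([B1]) = 30.1 (mol/L)^2.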